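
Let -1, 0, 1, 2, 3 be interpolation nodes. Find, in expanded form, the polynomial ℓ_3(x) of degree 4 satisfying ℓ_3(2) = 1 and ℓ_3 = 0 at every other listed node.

ℓ_3(x) = -(1/6)x^4 + (1/2)x^3 + (1/6)x^2 - (1/2)x

ℓ_3(x) = (x + 1)x(x - 1)(x - 3) / [(3)·(2)·(1)·(-1)]
       = (x^4 - 3x^3 - x^2 + 3x) / (-6)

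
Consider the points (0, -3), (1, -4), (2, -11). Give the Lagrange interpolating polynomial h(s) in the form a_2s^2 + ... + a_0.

L_0(s) = (s - 1)(s - 2) / [2] = (1/2)s^2 - (3/2)s + 1
L_1(s) = s(s - 2) / [-1] = -s^2 + 2s
L_2(s) = s(s - 1) / [2] = (1/2)s^2 - (1/2)s
h(s) = (-3)·L_0 + (-4)·L_1 + (-11)·L_2
  (-3)·L_0(s) = -(3/2)s^2 + (9/2)s - 3
  (-4)·L_1(s) = 4s^2 - 8s
  (-11)·L_2(s) = -(11/2)s^2 + (11/2)s
Adding term by term: -3s^2 + 2s - 3

h(s) = -3s^2 + 2s - 3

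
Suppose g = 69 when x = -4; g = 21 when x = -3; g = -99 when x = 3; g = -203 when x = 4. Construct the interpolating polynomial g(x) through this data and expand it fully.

Build the Lagrange basis polynomials:
L_0(x) = (x + 3)(x - 3)(x - 4) / [-56] = -(1/56)x^3 + (1/14)x^2 + (9/56)x - 9/14
L_1(x) = (x + 4)(x - 3)(x - 4) / [42] = (1/42)x^3 - (1/14)x^2 - (8/21)x + 8/7
L_2(x) = (x + 4)(x + 3)(x - 4) / [-42] = -(1/42)x^3 - (1/14)x^2 + (8/21)x + 8/7
L_3(x) = (x + 4)(x + 3)(x - 3) / [56] = (1/56)x^3 + (1/14)x^2 - (9/56)x - 9/14
g(x) = 69·L_0 + 21·L_1 + (-99)·L_2 + (-203)·L_3
  69·L_0(x) = -(69/56)x^3 + (69/14)x^2 + (621/56)x - 621/14
  21·L_1(x) = (1/2)x^3 - (3/2)x^2 - 8x + 24
  (-99)·L_2(x) = (33/14)x^3 + (99/14)x^2 - (264/7)x - 792/7
  (-203)·L_3(x) = -(29/8)x^3 - (29/2)x^2 + (261/8)x + 261/2
Adding term by term: -2x^3 - 4x^2 - 2x - 3

g(x) = -2x^3 - 4x^2 - 2x - 3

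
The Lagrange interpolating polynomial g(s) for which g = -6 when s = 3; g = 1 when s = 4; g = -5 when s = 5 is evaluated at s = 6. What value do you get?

L_0(6) = (2)·(1)/[(-1)·(-2)] = 1
L_1(6) = (3)·(1)/[(1)·(-1)] = -3
L_2(6) = (3)·(2)/[(2)·(1)] = 3
Sum: (-6)·(1) + 1·(-3) + (-5)·(3) = -24

-24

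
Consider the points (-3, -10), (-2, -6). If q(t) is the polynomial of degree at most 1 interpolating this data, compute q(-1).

-2

Evaluate each Lagrange basis at t = -1:
L_0(-1) = (1)/[(-1)] = -1
L_1(-1) = (2)/[(1)] = 2
Sum: (-10)·(-1) + (-6)·(2) = -2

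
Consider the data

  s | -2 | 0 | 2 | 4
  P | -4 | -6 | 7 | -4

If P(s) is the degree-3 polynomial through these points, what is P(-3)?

237/16

Using Newton's divided-difference form:
P[-2,0] = (-6 - (-4)) / (0 - (-2)) = -1
P[0,2] = (7 - (-6)) / (2 - 0) = 13/2
P[2,4] = (-4 - 7) / (4 - 2) = -11/2
P[-2,0,2] = (13/2 - (-1)) / (2 - (-2)) = 15/8
P[0,2,4] = (-11/2 - 13/2) / (4 - 0) = -3
P[-2,0,2,4] = (-3 - 15/8) / (4 - (-2)) = -13/16
P(-3) = -4 + (-1)·(-1) + (15/8)·(-1)·(-3) + (-13/16)·(-1)·(-3)·(-5) = 237/16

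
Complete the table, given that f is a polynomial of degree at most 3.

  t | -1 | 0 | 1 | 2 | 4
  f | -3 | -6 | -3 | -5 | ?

-68

The 4 known values determine f uniquely (degree ≤ 3).
Evaluate each Lagrange basis at t = 4:
L_0(4) = (4)·(3)·(2)/[(-1)·(-2)·(-3)] = -4
L_1(4) = (5)·(3)·(2)/[(1)·(-1)·(-2)] = 15
L_2(4) = (5)·(4)·(2)/[(2)·(1)·(-1)] = -20
L_3(4) = (5)·(4)·(3)/[(3)·(2)·(1)] = 10
Sum: (-3)·(-4) + (-6)·(15) + (-3)·(-20) + (-5)·(10) = -68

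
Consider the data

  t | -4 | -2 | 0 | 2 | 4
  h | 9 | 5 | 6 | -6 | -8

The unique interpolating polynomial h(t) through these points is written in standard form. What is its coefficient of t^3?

Build the Lagrange basis polynomials:
L_0(t) = (t + 2)t(t - 2)(t - 4) / [384] = (1/384)t^4 - (1/96)t^3 - (1/96)t^2 + (1/24)t
L_1(t) = (t + 4)t(t - 2)(t - 4) / [-96] = -(1/96)t^4 + (1/48)t^3 + (1/6)t^2 - (1/3)t
L_2(t) = (t + 4)(t + 2)(t - 2)(t - 4) / [64] = (1/64)t^4 - (5/16)t^2 + 1
L_3(t) = (t + 4)(t + 2)t(t - 4) / [-96] = -(1/96)t^4 - (1/48)t^3 + (1/6)t^2 + (1/3)t
L_4(t) = (t + 4)(t + 2)t(t - 2) / [384] = (1/384)t^4 + (1/96)t^3 - (1/96)t^2 - (1/24)t
h(t) = 9·L_0 + 5·L_1 + 6·L_2 + (-6)·L_3 + (-8)·L_4
Only the coefficient of t^3 is needed; take it from each L_i and combine:
9·(-1/96) + 5·(1/48) + 6·(0) + (-6)·(-1/48) + (-8)·(1/96) = 5/96

5/96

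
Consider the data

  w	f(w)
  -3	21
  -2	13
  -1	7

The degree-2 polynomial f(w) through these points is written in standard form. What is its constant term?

L_0(w) = (w + 2)(w + 1) / [2] = (1/2)w^2 + (3/2)w + 1
L_1(w) = (w + 3)(w + 1) / [-1] = -w^2 - 4w - 3
L_2(w) = (w + 3)(w + 2) / [2] = (1/2)w^2 + (5/2)w + 3
f(w) = 21·L_0 + 13·L_1 + 7·L_2
Only the constant term is needed; take it from each L_i and combine:
21·(1) + 13·(-3) + 7·(3) = 3

3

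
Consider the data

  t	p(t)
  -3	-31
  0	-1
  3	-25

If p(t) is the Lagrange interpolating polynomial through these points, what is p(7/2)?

L_0(7/2) = (7/2)·(1/2)/[(-3)·(-6)] = 7/72
L_1(7/2) = (13/2)·(1/2)/[(3)·(-3)] = -13/36
L_2(7/2) = (13/2)·(7/2)/[(6)·(3)] = 91/72
Sum: (-31)·(7/72) + (-1)·(-13/36) + (-25)·(91/72) = -137/4

-137/4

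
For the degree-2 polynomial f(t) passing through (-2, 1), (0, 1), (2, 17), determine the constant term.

L_0(t) = t(t - 2) / [8] = (1/8)t^2 - (1/4)t
L_1(t) = (t + 2)(t - 2) / [-4] = -(1/4)t^2 + 1
L_2(t) = (t + 2)t / [8] = (1/8)t^2 + (1/4)t
f(t) = 1·L_0 + 1·L_1 + 17·L_2
Only the constant term is needed; take it from each L_i and combine:
1·(0) + 1·(1) + 17·(0) = 1

1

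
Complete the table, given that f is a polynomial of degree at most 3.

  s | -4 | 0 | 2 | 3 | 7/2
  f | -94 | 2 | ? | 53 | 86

The 4 known values determine f uniquely (degree ≤ 3).
L_0(2) = (2)·(-1)·(-3/2)/[(-4)·(-7)·(-15/2)] = -1/70
L_1(2) = (6)·(-1)·(-3/2)/[(4)·(-3)·(-7/2)] = 3/14
L_2(2) = (6)·(2)·(-3/2)/[(7)·(3)·(-1/2)] = 12/7
L_3(2) = (6)·(2)·(-1)/[(15/2)·(7/2)·(1/2)] = -32/35
Sum: (-94)·(-1/70) + 2·(3/14) + 53·(12/7) + 86·(-32/35) = 14

14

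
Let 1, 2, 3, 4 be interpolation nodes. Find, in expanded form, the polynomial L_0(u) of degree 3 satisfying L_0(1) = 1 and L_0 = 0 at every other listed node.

L_0(u) = (u - 2)(u - 3)(u - 4) / [(-1)·(-2)·(-3)]
       = (u^3 - 9u^2 + 26u - 24) / (-6)

L_0(u) = -(1/6)u^3 + (3/2)u^2 - (13/3)u + 4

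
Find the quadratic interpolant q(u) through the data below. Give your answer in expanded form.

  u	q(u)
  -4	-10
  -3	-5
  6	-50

q(u) = -u^2 - 2u - 2

Newton's divided differences:
q[-4,-3] = (-5 - (-10)) / (-3 - (-4)) = 5
q[-3,6] = (-50 - (-5)) / (6 - (-3)) = -5
q[-4,-3,6] = (-5 - 5) / (6 - (-4)) = -1
q(u) = -10 + 5·(u + 4) + (-1)·(u + 4)(u + 3)
Expanding: q(u) = -u^2 - 2u - 2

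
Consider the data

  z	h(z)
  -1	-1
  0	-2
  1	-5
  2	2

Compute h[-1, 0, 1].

-1

h[-1,0] = (-2 - (-1)) / (0 - (-1)) = -1
h[0,1] = (-5 - (-2)) / (1 - 0) = -3
h[-1,0,1] = (-3 - (-1)) / (1 - (-1)) = -1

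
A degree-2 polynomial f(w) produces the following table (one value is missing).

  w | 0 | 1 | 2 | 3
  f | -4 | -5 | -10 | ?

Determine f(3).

-19

The 3 known values determine f uniquely (degree ≤ 2).
Evaluate each Lagrange basis at w = 3:
L_0(3) = (2)·(1)/[(-1)·(-2)] = 1
L_1(3) = (3)·(1)/[(1)·(-1)] = -3
L_2(3) = (3)·(2)/[(2)·(1)] = 3
Sum: (-4)·(1) + (-5)·(-3) + (-10)·(3) = -19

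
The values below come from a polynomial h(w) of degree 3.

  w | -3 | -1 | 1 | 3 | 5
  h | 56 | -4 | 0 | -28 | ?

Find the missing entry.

The 4 known values determine h uniquely (degree ≤ 3).
Evaluate each Lagrange basis at w = 5:
L_0(5) = (6)·(4)·(2)/[(-2)·(-4)·(-6)] = -1
L_1(5) = (8)·(4)·(2)/[(2)·(-2)·(-4)] = 4
L_2(5) = (8)·(6)·(2)/[(4)·(2)·(-2)] = -6
L_3(5) = (8)·(6)·(4)/[(6)·(4)·(2)] = 4
Sum: 56·(-1) + (-4)·(4) + 0 + (-28)·(4) = -184

-184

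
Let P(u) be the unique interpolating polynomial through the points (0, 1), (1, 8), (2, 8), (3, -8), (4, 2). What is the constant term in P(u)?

Build the Lagrange basis polynomials:
L_0(u) = (u - 1)(u - 2)(u - 3)(u - 4) / [24] = (1/24)u^4 - (5/12)u^3 + (35/24)u^2 - (25/12)u + 1
L_1(u) = u(u - 2)(u - 3)(u - 4) / [-6] = -(1/6)u^4 + (3/2)u^3 - (13/3)u^2 + 4u
L_2(u) = u(u - 1)(u - 3)(u - 4) / [4] = (1/4)u^4 - 2u^3 + (19/4)u^2 - 3u
L_3(u) = u(u - 1)(u - 2)(u - 4) / [-6] = -(1/6)u^4 + (7/6)u^3 - (7/3)u^2 + (4/3)u
L_4(u) = u(u - 1)(u - 2)(u - 3) / [24] = (1/24)u^4 - (1/4)u^3 + (11/24)u^2 - (1/4)u
P(u) = 1·L_0 + 8·L_1 + 8·L_2 + (-8)·L_3 + 2·L_4
Only the constant term is needed; take it from each L_i and combine:
1·(1) + 8·(0) + 8·(0) + (-8)·(0) + 2·(0) = 1

1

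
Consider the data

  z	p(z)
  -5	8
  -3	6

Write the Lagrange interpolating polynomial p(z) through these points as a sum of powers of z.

p(z) = -z + 3

L_0(z) = (z + 3) / [-2] = -(1/2)z - 3/2
L_1(z) = (z + 5) / [2] = (1/2)z + 5/2
p(z) = 8·L_0 + 6·L_1
  8·L_0(z) = -4z - 12
  6·L_1(z) = 3z + 15
Adding term by term: -z + 3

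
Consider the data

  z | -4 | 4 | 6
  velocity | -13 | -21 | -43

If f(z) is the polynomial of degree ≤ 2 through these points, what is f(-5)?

L_0(-5) = (-9)·(-11)/[(-8)·(-10)] = 99/80
L_1(-5) = (-1)·(-11)/[(8)·(-2)] = -11/16
L_2(-5) = (-1)·(-9)/[(10)·(2)] = 9/20
Sum: (-13)·(99/80) + (-21)·(-11/16) + (-43)·(9/20) = -21

-21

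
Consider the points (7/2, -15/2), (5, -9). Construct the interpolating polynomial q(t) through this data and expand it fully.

q(t) = -t - 4

Build the Lagrange basis polynomials:
L_0(t) = (t - 5) / [-3/2] = -(2/3)t + 10/3
L_1(t) = (t - 7/2) / [3/2] = (2/3)t - 7/3
q(t) = (-15/2)·L_0 + (-9)·L_1
  (-15/2)·L_0(t) = 5t - 25
  (-9)·L_1(t) = -6t + 21
Adding term by term: -t - 4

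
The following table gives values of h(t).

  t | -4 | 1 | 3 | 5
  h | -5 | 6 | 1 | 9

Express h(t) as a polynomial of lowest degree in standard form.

h(t) = (643/2520)t^3 - (47/70)t^2 - (7891/2520)t + 401/42

Newton's divided differences:
h[-4,1] = (6 - (-5)) / (1 - (-4)) = 11/5
h[1,3] = (1 - 6) / (3 - 1) = -5/2
h[3,5] = (9 - 1) / (5 - 3) = 4
h[-4,1,3] = (-5/2 - 11/5) / (3 - (-4)) = -47/70
h[1,3,5] = (4 - (-5/2)) / (5 - 1) = 13/8
h[-4,1,3,5] = (13/8 - (-47/70)) / (5 - (-4)) = 643/2520
h(t) = -5 + (11/5)·(t + 4) + (-47/70)·(t + 4)(t - 1) + (643/2520)·(t + 4)(t - 1)(t - 3)
Expanding: h(t) = (643/2520)t^3 - (47/70)t^2 - (7891/2520)t + 401/42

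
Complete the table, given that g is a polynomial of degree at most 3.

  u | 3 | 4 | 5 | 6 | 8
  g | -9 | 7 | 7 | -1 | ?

The 4 known values determine g uniquely (degree ≤ 3).
Evaluate each Lagrange basis at u = 8:
L_0(8) = (4)·(3)·(2)/[(-1)·(-2)·(-3)] = -4
L_1(8) = (5)·(3)·(2)/[(1)·(-1)·(-2)] = 15
L_2(8) = (5)·(4)·(2)/[(2)·(1)·(-1)] = -20
L_3(8) = (5)·(4)·(3)/[(3)·(2)·(1)] = 10
Sum: (-9)·(-4) + 7·(15) + 7·(-20) + (-1)·(10) = -9

-9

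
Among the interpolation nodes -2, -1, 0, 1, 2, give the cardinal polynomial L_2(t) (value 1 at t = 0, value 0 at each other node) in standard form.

L_2(t) = (t + 2)(t + 1)(t - 1)(t - 2) / [(2)·(1)·(-1)·(-2)]
       = (t^4 - 5t^2 + 4) / (4)

L_2(t) = (1/4)t^4 - (5/4)t^2 + 1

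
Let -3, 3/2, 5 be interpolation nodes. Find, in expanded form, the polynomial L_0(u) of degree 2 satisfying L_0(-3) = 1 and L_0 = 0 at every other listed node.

L_0(u) = (u - 3/2)(u - 5) / [(-9/2)·(-8)]
       = (u^2 - (13/2)u + 15/2) / (36)

L_0(u) = (1/36)u^2 - (13/72)u + 5/24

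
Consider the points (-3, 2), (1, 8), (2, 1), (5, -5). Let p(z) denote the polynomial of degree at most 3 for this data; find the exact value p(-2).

521/40

Evaluate each Lagrange basis at z = -2:
L_0(-2) = (-3)·(-4)·(-7)/[(-4)·(-5)·(-8)] = 21/40
L_1(-2) = (1)·(-4)·(-7)/[(4)·(-1)·(-4)] = 7/4
L_2(-2) = (1)·(-3)·(-7)/[(5)·(1)·(-3)] = -7/5
L_3(-2) = (1)·(-3)·(-4)/[(8)·(4)·(3)] = 1/8
Sum: 2·(21/40) + 8·(7/4) + 1·(-7/5) + (-5)·(1/8) = 521/40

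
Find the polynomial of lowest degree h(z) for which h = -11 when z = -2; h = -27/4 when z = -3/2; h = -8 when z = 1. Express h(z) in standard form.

Newton's divided differences:
h[-2,-3/2] = (-27/4 - (-11)) / (-3/2 - (-2)) = 17/2
h[-3/2,1] = (-8 - (-27/4)) / (1 - (-3/2)) = -1/2
h[-2,-3/2,1] = (-1/2 - 17/2) / (1 - (-2)) = -3
h(z) = -11 + (17/2)·(z + 2) + (-3)·(z + 2)(z + 3/2)
Expanding: h(z) = -3z^2 - 2z - 3

h(z) = -3z^2 - 2z - 3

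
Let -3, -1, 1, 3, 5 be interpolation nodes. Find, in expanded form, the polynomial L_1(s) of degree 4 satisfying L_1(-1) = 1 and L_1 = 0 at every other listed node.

L_1(s) = -(1/96)s^4 + (1/16)s^3 + (1/24)s^2 - (9/16)s + 15/32

L_1(s) = (s + 3)(s - 1)(s - 3)(s - 5) / [(2)·(-2)·(-4)·(-6)]
       = (s^4 - 6s^3 - 4s^2 + 54s - 45) / (-96)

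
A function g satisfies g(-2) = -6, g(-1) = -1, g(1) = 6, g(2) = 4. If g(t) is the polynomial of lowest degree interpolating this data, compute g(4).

L_0(4) = (5)·(3)·(2)/[(-1)·(-3)·(-4)] = -5/2
L_1(4) = (6)·(3)·(2)/[(1)·(-2)·(-3)] = 6
L_2(4) = (6)·(5)·(2)/[(3)·(2)·(-1)] = -10
L_3(4) = (6)·(5)·(3)/[(4)·(3)·(1)] = 15/2
Sum: (-6)·(-5/2) + (-1)·(6) + 6·(-10) + 4·(15/2) = -21

-21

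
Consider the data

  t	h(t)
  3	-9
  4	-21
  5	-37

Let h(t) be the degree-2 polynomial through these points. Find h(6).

Using Newton's divided-difference form:
h[3,4] = (-21 - (-9)) / (4 - 3) = -12
h[4,5] = (-37 - (-21)) / (5 - 4) = -16
h[3,4,5] = (-16 - (-12)) / (5 - 3) = -2
h(6) = -9 + (-12)·(3) + (-2)·(3)·(2) = -57

-57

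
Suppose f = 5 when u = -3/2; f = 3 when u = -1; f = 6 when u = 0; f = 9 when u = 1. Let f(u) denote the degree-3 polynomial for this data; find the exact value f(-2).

56/5

L_0(-2) = (-1)·(-2)·(-3)/[(-1/2)·(-3/2)·(-5/2)] = 16/5
L_1(-2) = (-1/2)·(-2)·(-3)/[(1/2)·(-1)·(-2)] = -3
L_2(-2) = (-1/2)·(-1)·(-3)/[(3/2)·(1)·(-1)] = 1
L_3(-2) = (-1/2)·(-1)·(-2)/[(5/2)·(2)·(1)] = -1/5
Sum: 5·(16/5) + 3·(-3) + 6·(1) + 9·(-1/5) = 56/5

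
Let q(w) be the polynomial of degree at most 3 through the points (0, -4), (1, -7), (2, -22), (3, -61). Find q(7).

-697

Evaluate each Lagrange basis at w = 7:
L_0(7) = (6)·(5)·(4)/[(-1)·(-2)·(-3)] = -20
L_1(7) = (7)·(5)·(4)/[(1)·(-1)·(-2)] = 70
L_2(7) = (7)·(6)·(4)/[(2)·(1)·(-1)] = -84
L_3(7) = (7)·(6)·(5)/[(3)·(2)·(1)] = 35
Sum: (-4)·(-20) + (-7)·(70) + (-22)·(-84) + (-61)·(35) = -697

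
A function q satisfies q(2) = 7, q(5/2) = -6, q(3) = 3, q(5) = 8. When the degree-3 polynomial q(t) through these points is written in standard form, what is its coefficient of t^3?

Build the Lagrange basis polynomials:
L_0(t) = (t - 5/2)(t - 3)(t - 5) / [-3/2] = -(2/3)t^3 + 7t^2 - (70/3)t + 25
L_1(t) = (t - 2)(t - 3)(t - 5) / [5/8] = (8/5)t^3 - 16t^2 + (248/5)t - 48
L_2(t) = (t - 2)(t - 5/2)(t - 5) / [-1] = -t^3 + (19/2)t^2 - (55/2)t + 25
L_3(t) = (t - 2)(t - 5/2)(t - 3) / [15] = (1/15)t^3 - (1/2)t^2 + (37/30)t - 1
q(t) = 7·L_0 + (-6)·L_1 + 3·L_2 + 8·L_3
Only the coefficient of t^3 is needed; take it from each L_i and combine:
7·(-2/3) + (-6)·(8/5) + 3·(-1) + 8·(1/15) = -251/15

-251/15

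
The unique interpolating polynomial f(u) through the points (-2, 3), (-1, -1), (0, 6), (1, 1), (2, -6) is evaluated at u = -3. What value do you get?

Evaluate each Lagrange basis at u = -3:
L_0(-3) = (-2)·(-3)·(-4)·(-5)/[(-1)·(-2)·(-3)·(-4)] = 5
L_1(-3) = (-1)·(-3)·(-4)·(-5)/[(1)·(-1)·(-2)·(-3)] = -10
L_2(-3) = (-1)·(-2)·(-4)·(-5)/[(2)·(1)·(-1)·(-2)] = 10
L_3(-3) = (-1)·(-2)·(-3)·(-5)/[(3)·(2)·(1)·(-1)] = -5
L_4(-3) = (-1)·(-2)·(-3)·(-4)/[(4)·(3)·(2)·(1)] = 1
Sum: 3·(5) + (-1)·(-10) + 6·(10) + 1·(-5) + (-6)·(1) = 74

74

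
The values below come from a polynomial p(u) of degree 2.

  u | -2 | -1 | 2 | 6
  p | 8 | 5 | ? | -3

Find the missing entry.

-17/14

The 3 known values determine p uniquely (degree ≤ 2).
L_0(2) = (3)·(-4)/[(-1)·(-8)] = -3/2
L_1(2) = (4)·(-4)/[(1)·(-7)] = 16/7
L_2(2) = (4)·(3)/[(8)·(7)] = 3/14
Sum: 8·(-3/2) + 5·(16/7) + (-3)·(3/14) = -17/14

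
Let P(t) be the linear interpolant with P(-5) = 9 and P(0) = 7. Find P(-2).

Evaluate each Lagrange basis at t = -2:
L_0(-2) = (-2)/[(-5)] = 2/5
L_1(-2) = (3)/[(5)] = 3/5
Sum: 9·(2/5) + 7·(3/5) = 39/5

39/5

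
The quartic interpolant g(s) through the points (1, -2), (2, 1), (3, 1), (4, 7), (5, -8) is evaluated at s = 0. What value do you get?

L_0(0) = (-2)·(-3)·(-4)·(-5)/[(-1)·(-2)·(-3)·(-4)] = 5
L_1(0) = (-1)·(-3)·(-4)·(-5)/[(1)·(-1)·(-2)·(-3)] = -10
L_2(0) = (-1)·(-2)·(-4)·(-5)/[(2)·(1)·(-1)·(-2)] = 10
L_3(0) = (-1)·(-2)·(-3)·(-5)/[(3)·(2)·(1)·(-1)] = -5
L_4(0) = (-1)·(-2)·(-3)·(-4)/[(4)·(3)·(2)·(1)] = 1
Sum: (-2)·(5) + 1·(-10) + 1·(10) + 7·(-5) + (-8)·(1) = -53

-53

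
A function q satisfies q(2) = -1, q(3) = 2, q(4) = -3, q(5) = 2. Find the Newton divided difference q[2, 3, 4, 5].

q[2,3] = (2 - (-1)) / (3 - 2) = 3
q[3,4] = (-3 - 2) / (4 - 3) = -5
q[4,5] = (2 - (-3)) / (5 - 4) = 5
q[2,3,4] = (-5 - 3) / (4 - 2) = -4
q[3,4,5] = (5 - (-5)) / (5 - 3) = 5
q[2,3,4,5] = (5 - (-4)) / (5 - 2) = 3

3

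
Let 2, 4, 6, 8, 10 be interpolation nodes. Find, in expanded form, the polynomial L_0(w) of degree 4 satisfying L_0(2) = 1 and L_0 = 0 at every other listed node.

L_0(w) = (w - 4)(w - 6)(w - 8)(w - 10) / [(-2)·(-4)·(-6)·(-8)]
       = (w^4 - 28w^3 + 284w^2 - 1232w + 1920) / (384)

L_0(w) = (1/384)w^4 - (7/96)w^3 + (71/96)w^2 - (77/24)w + 5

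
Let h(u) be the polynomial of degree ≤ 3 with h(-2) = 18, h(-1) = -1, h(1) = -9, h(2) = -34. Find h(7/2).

Evaluate each Lagrange basis at u = 7/2:
L_0(7/2) = (9/2)·(5/2)·(3/2)/[(-1)·(-3)·(-4)] = -45/32
L_1(7/2) = (11/2)·(5/2)·(3/2)/[(1)·(-2)·(-3)] = 55/16
L_2(7/2) = (11/2)·(9/2)·(3/2)/[(3)·(2)·(-1)] = -99/16
L_3(7/2) = (11/2)·(9/2)·(5/2)/[(4)·(3)·(1)] = 165/32
Sum: 18·(-45/32) + (-1)·(55/16) + (-9)·(-99/16) + (-34)·(165/32) = -1187/8

-1187/8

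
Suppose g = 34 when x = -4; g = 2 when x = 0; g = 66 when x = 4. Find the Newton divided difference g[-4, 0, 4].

g[-4,0] = (2 - 34) / (0 - (-4)) = -8
g[0,4] = (66 - 2) / (4 - 0) = 16
g[-4,0,4] = (16 - (-8)) / (4 - (-4)) = 3

3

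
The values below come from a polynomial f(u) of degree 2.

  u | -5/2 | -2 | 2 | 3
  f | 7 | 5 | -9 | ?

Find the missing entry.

The 3 known values determine f uniquely (degree ≤ 2).
Evaluate each Lagrange basis at u = 3:
L_0(3) = (5)·(1)/[(-1/2)·(-9/2)] = 20/9
L_1(3) = (11/2)·(1)/[(1/2)·(-4)] = -11/4
L_2(3) = (11/2)·(5)/[(9/2)·(4)] = 55/36
Sum: 7·(20/9) + 5·(-11/4) + (-9)·(55/36) = -215/18

-215/18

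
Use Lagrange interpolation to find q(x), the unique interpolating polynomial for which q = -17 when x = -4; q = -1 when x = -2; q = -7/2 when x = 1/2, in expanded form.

q(x) = -2x^2 - 4x - 1

L_0(x) = (x + 2)(x - 1/2) / [9] = (1/9)x^2 + (1/6)x - 1/9
L_1(x) = (x + 4)(x - 1/2) / [-5] = -(1/5)x^2 - (7/10)x + 2/5
L_2(x) = (x + 4)(x + 2) / [45/4] = (4/45)x^2 + (8/15)x + 32/45
q(x) = (-17)·L_0 + (-1)·L_1 + (-7/2)·L_2
  (-17)·L_0(x) = -(17/9)x^2 - (17/6)x + 17/9
  (-1)·L_1(x) = (1/5)x^2 + (7/10)x - 2/5
  (-7/2)·L_2(x) = -(14/45)x^2 - (28/15)x - 112/45
Adding term by term: -2x^2 - 4x - 1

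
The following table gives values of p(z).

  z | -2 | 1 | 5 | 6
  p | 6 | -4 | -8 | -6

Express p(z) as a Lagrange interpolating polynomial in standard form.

p(z) = (1/30)z^3 + (1/5)z^2 - (97/30)z - 1

Build the Lagrange basis polynomials:
L_0(z) = (z - 1)(z - 5)(z - 6) / [-168] = -(1/168)z^3 + (1/14)z^2 - (41/168)z + 5/28
L_1(z) = (z + 2)(z - 5)(z - 6) / [60] = (1/60)z^3 - (3/20)z^2 + (2/15)z + 1
L_2(z) = (z + 2)(z - 1)(z - 6) / [-28] = -(1/28)z^3 + (5/28)z^2 + (2/7)z - 3/7
L_3(z) = (z + 2)(z - 1)(z - 5) / [40] = (1/40)z^3 - (1/10)z^2 - (7/40)z + 1/4
p(z) = 6·L_0 + (-4)·L_1 + (-8)·L_2 + (-6)·L_3
  6·L_0(z) = -(1/28)z^3 + (3/7)z^2 - (41/28)z + 15/14
  (-4)·L_1(z) = -(1/15)z^3 + (3/5)z^2 - (8/15)z - 4
  (-8)·L_2(z) = (2/7)z^3 - (10/7)z^2 - (16/7)z + 24/7
  (-6)·L_3(z) = -(3/20)z^3 + (3/5)z^2 + (21/20)z - 3/2
Adding term by term: (1/30)z^3 + (1/5)z^2 - (97/30)z - 1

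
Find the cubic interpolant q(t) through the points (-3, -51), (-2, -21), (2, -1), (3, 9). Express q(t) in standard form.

q(t) = t^3 - 2t^2 + t - 3

Newton's divided differences:
q[-3,-2] = (-21 - (-51)) / (-2 - (-3)) = 30
q[-2,2] = (-1 - (-21)) / (2 - (-2)) = 5
q[2,3] = (9 - (-1)) / (3 - 2) = 10
q[-3,-2,2] = (5 - 30) / (2 - (-3)) = -5
q[-2,2,3] = (10 - 5) / (3 - (-2)) = 1
q[-3,-2,2,3] = (1 - (-5)) / (3 - (-3)) = 1
q(t) = -51 + 30·(t + 3) + (-5)·(t + 3)(t + 2) + 1·(t + 3)(t + 2)(t - 2)
Expanding: q(t) = t^3 - 2t^2 + t - 3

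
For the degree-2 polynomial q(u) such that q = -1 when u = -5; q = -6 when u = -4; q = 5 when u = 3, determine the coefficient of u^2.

Build the Lagrange basis polynomials:
L_0(u) = (u + 4)(u - 3) / [8] = (1/8)u^2 + (1/8)u - 3/2
L_1(u) = (u + 5)(u - 3) / [-7] = -(1/7)u^2 - (2/7)u + 15/7
L_2(u) = (u + 5)(u + 4) / [56] = (1/56)u^2 + (9/56)u + 5/14
q(u) = (-1)·L_0 + (-6)·L_1 + 5·L_2
Only the coefficient of u^2 is needed; take it from each L_i and combine:
(-1)·(1/8) + (-6)·(-1/7) + 5·(1/56) = 23/28

23/28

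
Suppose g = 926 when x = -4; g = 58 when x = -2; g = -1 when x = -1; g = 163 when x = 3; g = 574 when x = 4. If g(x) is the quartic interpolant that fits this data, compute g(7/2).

Evaluate each Lagrange basis at x = 7/2:
L_0(7/2) = (11/2)·(9/2)·(1/2)·(-1/2)/[(-2)·(-3)·(-7)·(-8)] = -33/1792
L_1(7/2) = (15/2)·(9/2)·(1/2)·(-1/2)/[(2)·(-1)·(-5)·(-6)] = 9/64
L_2(7/2) = (15/2)·(11/2)·(1/2)·(-1/2)/[(3)·(1)·(-4)·(-5)] = -11/64
L_3(7/2) = (15/2)·(11/2)·(9/2)·(-1/2)/[(7)·(5)·(4)·(-1)] = 297/448
L_4(7/2) = (15/2)·(11/2)·(9/2)·(1/2)/[(8)·(6)·(5)·(1)] = 99/256
Sum: 926·(-33/1792) + 58·(9/64) + (-1)·(-11/64) + 163·(297/448) + 574·(99/256) = 5141/16

5141/16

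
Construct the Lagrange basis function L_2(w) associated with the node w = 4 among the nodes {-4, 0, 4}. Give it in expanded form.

L_2(w) = (1/32)w^2 + (1/8)w

L_2(w) = (w + 4)w / [(8)·(4)]
       = (w^2 + 4w) / (32)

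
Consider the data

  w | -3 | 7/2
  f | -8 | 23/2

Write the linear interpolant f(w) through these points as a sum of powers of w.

L_0(w) = (w - 7/2) / [-13/2] = -(2/13)w + 7/13
L_1(w) = (w + 3) / [13/2] = (2/13)w + 6/13
f(w) = (-8)·L_0 + (23/2)·L_1
  (-8)·L_0(w) = (16/13)w - 56/13
  (23/2)·L_1(w) = (23/13)w + 69/13
Adding term by term: 3w + 1

f(w) = 3w + 1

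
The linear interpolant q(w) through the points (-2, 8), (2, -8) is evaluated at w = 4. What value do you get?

-16

Evaluate each Lagrange basis at w = 4:
L_0(4) = (2)/[(-4)] = -1/2
L_1(4) = (6)/[(4)] = 3/2
Sum: 8·(-1/2) + (-8)·(3/2) = -16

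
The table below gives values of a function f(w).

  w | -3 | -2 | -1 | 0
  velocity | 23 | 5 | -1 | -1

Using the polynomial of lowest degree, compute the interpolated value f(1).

-1

L_0(1) = (3)·(2)·(1)/[(-1)·(-2)·(-3)] = -1
L_1(1) = (4)·(2)·(1)/[(1)·(-1)·(-2)] = 4
L_2(1) = (4)·(3)·(1)/[(2)·(1)·(-1)] = -6
L_3(1) = (4)·(3)·(2)/[(3)·(2)·(1)] = 4
Sum: 23·(-1) + 5·(4) + (-1)·(-6) + (-1)·(4) = -1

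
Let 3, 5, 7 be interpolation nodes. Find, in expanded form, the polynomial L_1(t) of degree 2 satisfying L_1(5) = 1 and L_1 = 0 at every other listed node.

L_1(t) = (t - 3)(t - 7) / [(2)·(-2)]
       = (t^2 - 10t + 21) / (-4)

L_1(t) = -(1/4)t^2 + (5/2)t - 21/4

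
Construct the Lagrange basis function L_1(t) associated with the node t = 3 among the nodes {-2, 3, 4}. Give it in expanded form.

L_1(t) = -(1/5)t^2 + (2/5)t + 8/5

L_1(t) = (t + 2)(t - 4) / [(5)·(-1)]
       = (t^2 - 2t - 8) / (-5)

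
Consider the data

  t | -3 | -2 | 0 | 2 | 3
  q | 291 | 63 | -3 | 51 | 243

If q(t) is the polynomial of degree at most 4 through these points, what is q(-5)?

Evaluate each Lagrange basis at t = -5:
L_0(-5) = (-3)·(-5)·(-7)·(-8)/[(-1)·(-3)·(-5)·(-6)] = 28/3
L_1(-5) = (-2)·(-5)·(-7)·(-8)/[(1)·(-2)·(-4)·(-5)] = -14
L_2(-5) = (-2)·(-3)·(-7)·(-8)/[(3)·(2)·(-2)·(-3)] = 28/3
L_3(-5) = (-2)·(-3)·(-5)·(-8)/[(5)·(4)·(2)·(-1)] = -6
L_4(-5) = (-2)·(-3)·(-5)·(-7)/[(6)·(5)·(3)·(1)] = 7/3
Sum: 291·(28/3) + 63·(-14) + (-3)·(28/3) + 51·(-6) + 243·(7/3) = 2067

2067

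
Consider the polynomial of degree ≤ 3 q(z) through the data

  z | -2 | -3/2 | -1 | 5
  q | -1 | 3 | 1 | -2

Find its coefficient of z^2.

Build the Lagrange basis polynomials:
L_0(z) = (z + 3/2)(z + 1)(z - 5) / [-7/2] = -(2/7)z^3 + (5/7)z^2 + (22/7)z + 15/7
L_1(z) = (z + 2)(z + 1)(z - 5) / [13/8] = (8/13)z^3 - (16/13)z^2 - 8z - 80/13
L_2(z) = (z + 2)(z + 3/2)(z - 5) / [-3] = -(1/3)z^3 + (1/2)z^2 + (29/6)z + 5
L_3(z) = (z + 2)(z + 3/2)(z + 1) / [273] = (1/273)z^3 + (3/182)z^2 + (1/42)z + 1/91
q(z) = (-1)·L_0 + 3·L_1 + 1·L_2 + (-2)·L_3
Only the coefficient of z^2 is needed; take it from each L_i and combine:
(-1)·(5/7) + 3·(-16/13) + 1·(1/2) + (-2)·(3/182) = -717/182

-717/182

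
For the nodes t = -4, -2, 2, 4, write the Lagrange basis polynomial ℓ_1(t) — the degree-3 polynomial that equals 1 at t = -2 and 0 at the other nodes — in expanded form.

ℓ_1(t) = (t + 4)(t - 2)(t - 4) / [(2)·(-4)·(-6)]
       = (t^3 - 2t^2 - 16t + 32) / (48)

ℓ_1(t) = (1/48)t^3 - (1/24)t^2 - (1/3)t + 2/3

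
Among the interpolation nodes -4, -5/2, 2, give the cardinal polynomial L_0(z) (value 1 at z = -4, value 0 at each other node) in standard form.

L_0(z) = (1/9)z^2 + (1/18)z - 5/9

L_0(z) = (z + 5/2)(z - 2) / [(-3/2)·(-6)]
       = (z^2 + (1/2)z - 5) / (9)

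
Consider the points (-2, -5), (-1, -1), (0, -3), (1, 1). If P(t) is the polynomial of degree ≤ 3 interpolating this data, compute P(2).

23

L_0(2) = (3)·(2)·(1)/[(-1)·(-2)·(-3)] = -1
L_1(2) = (4)·(2)·(1)/[(1)·(-1)·(-2)] = 4
L_2(2) = (4)·(3)·(1)/[(2)·(1)·(-1)] = -6
L_3(2) = (4)·(3)·(2)/[(3)·(2)·(1)] = 4
Sum: (-5)·(-1) + (-1)·(4) + (-3)·(-6) + 1·(4) = 23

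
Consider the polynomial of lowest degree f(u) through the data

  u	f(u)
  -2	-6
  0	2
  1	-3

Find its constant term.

L_0(u) = u(u - 1) / [6] = (1/6)u^2 - (1/6)u
L_1(u) = (u + 2)(u - 1) / [-2] = -(1/2)u^2 - (1/2)u + 1
L_2(u) = (u + 2)u / [3] = (1/3)u^2 + (2/3)u
f(u) = (-6)·L_0 + 2·L_1 + (-3)·L_2
Only the constant term is needed; take it from each L_i and combine:
(-6)·(0) + 2·(1) + (-3)·(0) = 2

2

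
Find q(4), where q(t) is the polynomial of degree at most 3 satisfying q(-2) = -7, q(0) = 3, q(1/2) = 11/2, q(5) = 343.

191

Using Newton's divided-difference form:
q[-2,0] = (3 - (-7)) / (0 - (-2)) = 5
q[0,1/2] = (11/2 - 3) / (1/2 - 0) = 5
q[1/2,5] = (343 - 11/2) / (5 - 1/2) = 75
q[-2,0,1/2] = (5 - 5) / (1/2 - (-2)) = 0
q[0,1/2,5] = (75 - 5) / (5 - 0) = 14
q[-2,0,1/2,5] = (14 - 0) / (5 - (-2)) = 2
q(4) = -7 + 5·(6) + 0·(6)·(4) + 2·(6)·(4)·(7/2) = 191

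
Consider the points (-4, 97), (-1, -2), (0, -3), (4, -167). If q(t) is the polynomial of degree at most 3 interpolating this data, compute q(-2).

L_0(-2) = (-1)·(-2)·(-6)/[(-3)·(-4)·(-8)] = 1/8
L_1(-2) = (2)·(-2)·(-6)/[(3)·(-1)·(-5)] = 8/5
L_2(-2) = (2)·(-1)·(-6)/[(4)·(1)·(-4)] = -3/4
L_3(-2) = (2)·(-1)·(-2)/[(8)·(5)·(4)] = 1/40
Sum: 97·(1/8) + (-2)·(8/5) + (-3)·(-3/4) + (-167)·(1/40) = 7

7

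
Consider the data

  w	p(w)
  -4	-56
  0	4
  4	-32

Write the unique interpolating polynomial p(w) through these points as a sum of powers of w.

p(w) = -3w^2 + 3w + 4

Newton's divided differences:
p[-4,0] = (4 - (-56)) / (0 - (-4)) = 15
p[0,4] = (-32 - 4) / (4 - 0) = -9
p[-4,0,4] = (-9 - 15) / (4 - (-4)) = -3
p(w) = -56 + 15·(w + 4) + (-3)·(w + 4)w
Expanding: p(w) = -3w^2 + 3w + 4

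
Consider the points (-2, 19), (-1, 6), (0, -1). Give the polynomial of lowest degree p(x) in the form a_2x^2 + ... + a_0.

p(x) = 3x^2 - 4x - 1

Build the Lagrange basis polynomials:
L_0(x) = (x + 1)x / [2] = (1/2)x^2 + (1/2)x
L_1(x) = (x + 2)x / [-1] = -x^2 - 2x
L_2(x) = (x + 2)(x + 1) / [2] = (1/2)x^2 + (3/2)x + 1
p(x) = 19·L_0 + 6·L_1 + (-1)·L_2
  19·L_0(x) = (19/2)x^2 + (19/2)x
  6·L_1(x) = -6x^2 - 12x
  (-1)·L_2(x) = -(1/2)x^2 - (3/2)x - 1
Adding term by term: 3x^2 - 4x - 1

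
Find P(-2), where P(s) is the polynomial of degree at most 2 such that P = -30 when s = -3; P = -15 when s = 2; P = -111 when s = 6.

-15

Evaluate each Lagrange basis at s = -2:
L_0(-2) = (-4)·(-8)/[(-5)·(-9)] = 32/45
L_1(-2) = (1)·(-8)/[(5)·(-4)] = 2/5
L_2(-2) = (1)·(-4)/[(9)·(4)] = -1/9
Sum: (-30)·(32/45) + (-15)·(2/5) + (-111)·(-1/9) = -15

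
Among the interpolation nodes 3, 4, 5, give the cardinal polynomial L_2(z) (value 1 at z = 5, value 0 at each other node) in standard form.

L_2(z) = (1/2)z^2 - (7/2)z + 6

L_2(z) = (z - 3)(z - 4) / [(2)·(1)]
       = (z^2 - 7z + 12) / (2)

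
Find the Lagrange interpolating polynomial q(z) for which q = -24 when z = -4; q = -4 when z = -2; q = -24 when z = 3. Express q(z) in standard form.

q(z) = -2z^2 - 2z

Build the Lagrange basis polynomials:
L_0(z) = (z + 2)(z - 3) / [14] = (1/14)z^2 - (1/14)z - 3/7
L_1(z) = (z + 4)(z - 3) / [-10] = -(1/10)z^2 - (1/10)z + 6/5
L_2(z) = (z + 4)(z + 2) / [35] = (1/35)z^2 + (6/35)z + 8/35
q(z) = (-24)·L_0 + (-4)·L_1 + (-24)·L_2
  (-24)·L_0(z) = -(12/7)z^2 + (12/7)z + 72/7
  (-4)·L_1(z) = (2/5)z^2 + (2/5)z - 24/5
  (-24)·L_2(z) = -(24/35)z^2 - (144/35)z - 192/35
Adding term by term: -2z^2 - 2z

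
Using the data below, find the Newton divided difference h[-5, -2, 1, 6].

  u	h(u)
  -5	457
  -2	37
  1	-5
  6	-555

-3

h[-5,-2] = (37 - 457) / (-2 - (-5)) = -140
h[-2,1] = (-5 - 37) / (1 - (-2)) = -14
h[1,6] = (-555 - (-5)) / (6 - 1) = -110
h[-5,-2,1] = (-14 - (-140)) / (1 - (-5)) = 21
h[-2,1,6] = (-110 - (-14)) / (6 - (-2)) = -12
h[-5,-2,1,6] = (-12 - 21) / (6 - (-5)) = -3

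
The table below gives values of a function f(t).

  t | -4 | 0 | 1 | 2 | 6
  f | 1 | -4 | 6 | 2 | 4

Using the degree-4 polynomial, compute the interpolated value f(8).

Evaluate each Lagrange basis at t = 8:
L_0(8) = (8)·(7)·(6)·(2)/[(-4)·(-5)·(-6)·(-10)] = 14/25
L_1(8) = (12)·(7)·(6)·(2)/[(4)·(-1)·(-2)·(-6)] = -21
L_2(8) = (12)·(8)·(6)·(2)/[(5)·(1)·(-1)·(-5)] = 1152/25
L_3(8) = (12)·(8)·(7)·(2)/[(6)·(2)·(1)·(-4)] = -28
L_4(8) = (12)·(8)·(7)·(6)/[(10)·(6)·(5)·(4)] = 84/25
Sum: 1·(14/25) + (-4)·(-21) + 6·(1152/25) + 2·(-28) + 4·(84/25) = 7962/25

7962/25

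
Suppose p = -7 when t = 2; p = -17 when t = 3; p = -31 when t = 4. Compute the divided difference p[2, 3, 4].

p[2,3] = (-17 - (-7)) / (3 - 2) = -10
p[3,4] = (-31 - (-17)) / (4 - 3) = -14
p[2,3,4] = (-14 - (-10)) / (4 - 2) = -2

-2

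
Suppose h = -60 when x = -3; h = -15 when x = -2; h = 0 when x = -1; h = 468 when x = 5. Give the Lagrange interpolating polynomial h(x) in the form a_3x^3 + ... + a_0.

h(x) = 3x^3 + 3x^2 + 3x + 3

L_0(x) = (x + 2)(x + 1)(x - 5) / [-16] = -(1/16)x^3 + (1/8)x^2 + (13/16)x + 5/8
L_1(x) = (x + 3)(x + 1)(x - 5) / [7] = (1/7)x^3 - (1/7)x^2 - (17/7)x - 15/7
L_2(x) = (x + 3)(x + 2)(x - 5) / [-12] = -(1/12)x^3 + (19/12)x + 5/2
L_3(x) = (x + 3)(x + 2)(x + 1) / [336] = (1/336)x^3 + (1/56)x^2 + (11/336)x + 1/56
h(x) = (-60)·L_0 + (-15)·L_1 + 0·L_2 + 468·L_3
  (-60)·L_0(x) = (15/4)x^3 - (15/2)x^2 - (195/4)x - 75/2
  (-15)·L_1(x) = -(15/7)x^3 + (15/7)x^2 + (255/7)x + 225/7
  0·L_2(x) = 0
  468·L_3(x) = (39/28)x^3 + (117/14)x^2 + (429/28)x + 117/14
Adding term by term: 3x^3 + 3x^2 + 3x + 3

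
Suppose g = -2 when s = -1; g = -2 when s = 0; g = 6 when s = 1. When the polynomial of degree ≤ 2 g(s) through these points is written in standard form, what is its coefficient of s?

4

L_0(s) = s(s - 1) / [2] = (1/2)s^2 - (1/2)s
L_1(s) = (s + 1)(s - 1) / [-1] = -s^2 + 1
L_2(s) = (s + 1)s / [2] = (1/2)s^2 + (1/2)s
g(s) = (-2)·L_0 + (-2)·L_1 + 6·L_2
Only the coefficient of s is needed; take it from each L_i and combine:
(-2)·(-1/2) + (-2)·(0) + 6·(1/2) = 4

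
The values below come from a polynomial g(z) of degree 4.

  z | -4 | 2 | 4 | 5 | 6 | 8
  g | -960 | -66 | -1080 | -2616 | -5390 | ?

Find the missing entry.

The 5 known values determine g uniquely (degree ≤ 4).
L_0(8) = (6)·(4)·(3)·(2)/[(-6)·(-8)·(-9)·(-10)] = 1/30
L_1(8) = (12)·(4)·(3)·(2)/[(6)·(-2)·(-3)·(-4)] = -2
L_2(8) = (12)·(6)·(3)·(2)/[(8)·(2)·(-1)·(-2)] = 27/2
L_3(8) = (12)·(6)·(4)·(2)/[(9)·(3)·(1)·(-1)] = -64/3
L_4(8) = (12)·(6)·(4)·(3)/[(10)·(4)·(2)·(1)] = 54/5
Sum: (-960)·(1/30) + (-66)·(-2) + (-1080)·(27/2) + (-2616)·(-64/3) + (-5390)·(54/5) = -16884

-16884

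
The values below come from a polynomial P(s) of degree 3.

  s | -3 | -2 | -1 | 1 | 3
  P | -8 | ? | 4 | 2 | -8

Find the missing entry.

1/8

The 4 known values determine P uniquely (degree ≤ 3).
Evaluate each Lagrange basis at s = -2:
L_0(-2) = (-1)·(-3)·(-5)/[(-2)·(-4)·(-6)] = 5/16
L_1(-2) = (1)·(-3)·(-5)/[(2)·(-2)·(-4)] = 15/16
L_2(-2) = (1)·(-1)·(-5)/[(4)·(2)·(-2)] = -5/16
L_3(-2) = (1)·(-1)·(-3)/[(6)·(4)·(2)] = 1/16
Sum: (-8)·(5/16) + 4·(15/16) + 2·(-5/16) + (-8)·(1/16) = 1/8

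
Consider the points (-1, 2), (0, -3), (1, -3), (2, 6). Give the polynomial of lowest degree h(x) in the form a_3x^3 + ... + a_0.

Build the Lagrange basis polynomials:
L_0(x) = x(x - 1)(x - 2) / [-6] = -(1/6)x^3 + (1/2)x^2 - (1/3)x
L_1(x) = (x + 1)(x - 1)(x - 2) / [2] = (1/2)x^3 - x^2 - (1/2)x + 1
L_2(x) = (x + 1)x(x - 2) / [-2] = -(1/2)x^3 + (1/2)x^2 + x
L_3(x) = (x + 1)x(x - 1) / [6] = (1/6)x^3 - (1/6)x
h(x) = 2·L_0 + (-3)·L_1 + (-3)·L_2 + 6·L_3
  2·L_0(x) = -(1/3)x^3 + x^2 - (2/3)x
  (-3)·L_1(x) = -(3/2)x^3 + 3x^2 + (3/2)x - 3
  (-3)·L_2(x) = (3/2)x^3 - (3/2)x^2 - 3x
  6·L_3(x) = x^3 - x
Adding term by term: (2/3)x^3 + (5/2)x^2 - (19/6)x - 3

h(x) = (2/3)x^3 + (5/2)x^2 - (19/6)x - 3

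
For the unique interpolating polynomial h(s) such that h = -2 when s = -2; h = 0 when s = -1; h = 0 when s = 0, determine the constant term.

0

Build the Lagrange basis polynomials:
L_0(s) = (s + 1)s / [2] = (1/2)s^2 + (1/2)s
L_1(s) = (s + 2)s / [-1] = -s^2 - 2s
L_2(s) = (s + 2)(s + 1) / [2] = (1/2)s^2 + (3/2)s + 1
h(s) = (-2)·L_0 + 0·L_1 + 0·L_2
Only the constant term is needed; take it from each L_i and combine:
(-2)·(0) + 0·(0) + 0·(1) = 0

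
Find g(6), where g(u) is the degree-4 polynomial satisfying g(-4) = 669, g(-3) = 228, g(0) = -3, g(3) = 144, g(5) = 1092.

Evaluate each Lagrange basis at u = 6:
L_0(6) = (9)·(6)·(3)·(1)/[(-1)·(-4)·(-7)·(-9)] = 9/14
L_1(6) = (10)·(6)·(3)·(1)/[(1)·(-3)·(-6)·(-8)] = -5/4
L_2(6) = (10)·(9)·(3)·(1)/[(4)·(3)·(-3)·(-5)] = 3/2
L_3(6) = (10)·(9)·(6)·(1)/[(7)·(6)·(3)·(-2)] = -15/7
L_4(6) = (10)·(9)·(6)·(3)/[(9)·(8)·(5)·(2)] = 9/4
Sum: 669·(9/14) + 228·(-5/4) + (-3)·(3/2) + 144·(-15/7) + 1092·(9/4) = 2289

2289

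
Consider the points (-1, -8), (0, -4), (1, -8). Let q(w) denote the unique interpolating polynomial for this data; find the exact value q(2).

-20

L_0(2) = (2)·(1)/[(-1)·(-2)] = 1
L_1(2) = (3)·(1)/[(1)·(-1)] = -3
L_2(2) = (3)·(2)/[(2)·(1)] = 3
Sum: (-8)·(1) + (-4)·(-3) + (-8)·(3) = -20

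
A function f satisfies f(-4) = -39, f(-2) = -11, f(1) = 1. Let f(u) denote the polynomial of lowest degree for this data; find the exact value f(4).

Evaluate each Lagrange basis at u = 4:
L_0(4) = (6)·(3)/[(-2)·(-5)] = 9/5
L_1(4) = (8)·(3)/[(2)·(-3)] = -4
L_2(4) = (8)·(6)/[(5)·(3)] = 16/5
Sum: (-39)·(9/5) + (-11)·(-4) + 1·(16/5) = -23

-23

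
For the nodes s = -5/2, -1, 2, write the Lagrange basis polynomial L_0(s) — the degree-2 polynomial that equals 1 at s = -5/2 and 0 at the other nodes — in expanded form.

L_0(s) = (4/27)s^2 - (4/27)s - 8/27

L_0(s) = (s + 1)(s - 2) / [(-3/2)·(-9/2)]
       = (s^2 - s - 2) / (27/4)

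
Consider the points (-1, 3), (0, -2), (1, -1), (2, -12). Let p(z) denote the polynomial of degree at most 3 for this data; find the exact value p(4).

-142

Using Newton's divided-difference form:
p[-1,0] = (-2 - 3) / (0 - (-1)) = -5
p[0,1] = (-1 - (-2)) / (1 - 0) = 1
p[1,2] = (-12 - (-1)) / (2 - 1) = -11
p[-1,0,1] = (1 - (-5)) / (1 - (-1)) = 3
p[0,1,2] = (-11 - 1) / (2 - 0) = -6
p[-1,0,1,2] = (-6 - 3) / (2 - (-1)) = -3
p(4) = 3 + (-5)·(5) + 3·(5)·(4) + (-3)·(5)·(4)·(3) = -142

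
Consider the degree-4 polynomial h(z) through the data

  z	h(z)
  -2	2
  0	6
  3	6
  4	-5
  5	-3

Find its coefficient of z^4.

269/840

Build the Lagrange basis polynomials:
L_0(z) = z(z - 3)(z - 4)(z - 5) / [420] = (1/420)z^4 - (1/35)z^3 + (47/420)z^2 - (1/7)z
L_1(z) = (z + 2)(z - 3)(z - 4)(z - 5) / [-120] = -(1/120)z^4 + (1/12)z^3 - (23/120)z^2 - (17/60)z + 1
L_2(z) = (z + 2)z(z - 4)(z - 5) / [30] = (1/30)z^4 - (7/30)z^3 + (1/15)z^2 + (4/3)z
L_3(z) = (z + 2)z(z - 3)(z - 5) / [-24] = -(1/24)z^4 + (1/4)z^3 + (1/24)z^2 - (5/4)z
L_4(z) = (z + 2)z(z - 3)(z - 4) / [70] = (1/70)z^4 - (1/14)z^3 - (1/35)z^2 + (12/35)z
h(z) = 2·L_0 + 6·L_1 + 6·L_2 + (-5)·L_3 + (-3)·L_4
Only the coefficient of z^4 is needed; take it from each L_i and combine:
2·(1/420) + 6·(-1/120) + 6·(1/30) + (-5)·(-1/24) + (-3)·(1/70) = 269/840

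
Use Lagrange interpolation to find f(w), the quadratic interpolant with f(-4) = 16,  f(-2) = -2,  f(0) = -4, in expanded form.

f(w) = 2w^2 + 3w - 4

Build the Lagrange basis polynomials:
L_0(w) = (w + 2)w / [8] = (1/8)w^2 + (1/4)w
L_1(w) = (w + 4)w / [-4] = -(1/4)w^2 - w
L_2(w) = (w + 4)(w + 2) / [8] = (1/8)w^2 + (3/4)w + 1
f(w) = 16·L_0 + (-2)·L_1 + (-4)·L_2
  16·L_0(w) = 2w^2 + 4w
  (-2)·L_1(w) = (1/2)w^2 + 2w
  (-4)·L_2(w) = -(1/2)w^2 - 3w - 4
Adding term by term: 2w^2 + 3w - 4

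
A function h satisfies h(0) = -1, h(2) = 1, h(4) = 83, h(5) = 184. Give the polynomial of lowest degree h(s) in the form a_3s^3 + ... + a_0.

L_0(s) = (s - 2)(s - 4)(s - 5) / [-40] = -(1/40)s^3 + (11/40)s^2 - (19/20)s + 1
L_1(s) = s(s - 4)(s - 5) / [12] = (1/12)s^3 - (3/4)s^2 + (5/3)s
L_2(s) = s(s - 2)(s - 5) / [-8] = -(1/8)s^3 + (7/8)s^2 - (5/4)s
L_3(s) = s(s - 2)(s - 4) / [15] = (1/15)s^3 - (2/5)s^2 + (8/15)s
h(s) = (-1)·L_0 + 1·L_1 + 83·L_2 + 184·L_3
  (-1)·L_0(s) = (1/40)s^3 - (11/40)s^2 + (19/20)s - 1
  1·L_1(s) = (1/12)s^3 - (3/4)s^2 + (5/3)s
  83·L_2(s) = -(83/8)s^3 + (581/8)s^2 - (415/4)s
  184·L_3(s) = (184/15)s^3 - (368/5)s^2 + (1472/15)s
Adding term by term: 2s^3 - 2s^2 - 3s - 1

h(s) = 2s^3 - 2s^2 - 3s - 1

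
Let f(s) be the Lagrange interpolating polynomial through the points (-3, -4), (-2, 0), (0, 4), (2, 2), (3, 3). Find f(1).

16/5

Evaluate each Lagrange basis at s = 1:
L_0(1) = (3)·(1)·(-1)·(-2)/[(-1)·(-3)·(-5)·(-6)] = 1/15
L_1(1) = (4)·(1)·(-1)·(-2)/[(1)·(-2)·(-4)·(-5)] = -1/5
L_2(1) = (4)·(3)·(-1)·(-2)/[(3)·(2)·(-2)·(-3)] = 2/3
L_3(1) = (4)·(3)·(1)·(-2)/[(5)·(4)·(2)·(-1)] = 3/5
L_4(1) = (4)·(3)·(1)·(-1)/[(6)·(5)·(3)·(1)] = -2/15
Sum: (-4)·(1/15) + 0 + 4·(2/3) + 2·(3/5) + 3·(-2/15) = 16/5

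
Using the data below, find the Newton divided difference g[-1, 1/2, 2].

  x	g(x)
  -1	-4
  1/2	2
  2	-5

g[-1,1/2] = (2 - (-4)) / (1/2 - (-1)) = 4
g[1/2,2] = (-5 - 2) / (2 - 1/2) = -14/3
g[-1,1/2,2] = (-14/3 - 4) / (2 - (-1)) = -26/9

-26/9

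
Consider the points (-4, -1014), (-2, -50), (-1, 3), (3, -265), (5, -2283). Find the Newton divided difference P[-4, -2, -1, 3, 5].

-4

P[-4,-2] = (-50 - (-1014)) / (-2 - (-4)) = 482
P[-2,-1] = (3 - (-50)) / (-1 - (-2)) = 53
P[-1,3] = (-265 - 3) / (3 - (-1)) = -67
P[3,5] = (-2283 - (-265)) / (5 - 3) = -1009
P[-4,-2,-1] = (53 - 482) / (-1 - (-4)) = -143
P[-2,-1,3] = (-67 - 53) / (3 - (-2)) = -24
P[-1,3,5] = (-1009 - (-67)) / (5 - (-1)) = -157
P[-4,-2,-1,3] = (-24 - (-143)) / (3 - (-4)) = 17
P[-2,-1,3,5] = (-157 - (-24)) / (5 - (-2)) = -19
P[-4,-2,-1,3,5] = (-19 - 17) / (5 - (-4)) = -4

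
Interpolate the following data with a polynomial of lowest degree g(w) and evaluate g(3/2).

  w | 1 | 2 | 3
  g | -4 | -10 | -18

-27/4

Using Newton's divided-difference form:
g[1,2] = (-10 - (-4)) / (2 - 1) = -6
g[2,3] = (-18 - (-10)) / (3 - 2) = -8
g[1,2,3] = (-8 - (-6)) / (3 - 1) = -1
g(3/2) = -4 + (-6)·(1/2) + (-1)·(1/2)·(-1/2) = -27/4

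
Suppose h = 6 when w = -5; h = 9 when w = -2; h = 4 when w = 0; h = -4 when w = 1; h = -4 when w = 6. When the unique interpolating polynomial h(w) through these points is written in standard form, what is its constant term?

4

Build the Lagrange basis polynomials:
L_0(w) = (w + 2)w(w - 1)(w - 6) / [990] = (1/990)w^4 - (1/198)w^3 - (4/495)w^2 + (2/165)w
L_1(w) = (w + 5)w(w - 1)(w - 6) / [-144] = -(1/144)w^4 + (1/72)w^3 + (29/144)w^2 - (5/24)w
L_2(w) = (w + 5)(w + 2)(w - 1)(w - 6) / [60] = (1/60)w^4 - (11/20)w^2 - (7/15)w + 1
L_3(w) = (w + 5)(w + 2)w(w - 6) / [-90] = -(1/90)w^4 - (1/90)w^3 + (16/45)w^2 + (2/3)w
L_4(w) = (w + 5)(w + 2)w(w - 1) / [2640] = (1/2640)w^4 + (1/440)w^3 + (1/880)w^2 - (1/264)w
h(w) = 6·L_0 + 9·L_1 + 4·L_2 + (-4)·L_3 + (-4)·L_4
Only the constant term is needed; take it from each L_i and combine:
6·(0) + 9·(0) + 4·(1) + (-4)·(0) + (-4)·(0) = 4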